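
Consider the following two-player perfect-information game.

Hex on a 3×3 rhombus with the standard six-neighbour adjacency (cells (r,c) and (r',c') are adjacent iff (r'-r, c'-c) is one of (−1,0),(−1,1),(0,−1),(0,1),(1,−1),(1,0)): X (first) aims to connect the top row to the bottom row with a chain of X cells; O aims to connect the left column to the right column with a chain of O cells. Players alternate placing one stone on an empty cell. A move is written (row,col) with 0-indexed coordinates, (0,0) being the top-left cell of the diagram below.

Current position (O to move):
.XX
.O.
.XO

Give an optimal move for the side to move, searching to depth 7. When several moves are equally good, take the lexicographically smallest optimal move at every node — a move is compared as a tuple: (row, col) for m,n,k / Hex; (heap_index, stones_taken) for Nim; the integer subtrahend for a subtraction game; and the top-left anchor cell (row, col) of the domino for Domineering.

[.XX/.O./.XO] O move#1: (0,0):-1/OXX/.O./.XO, (1,0):-1/.XX/OO./.XO, (1,2):+1/.XX/.OO/.XO*, (2,0):-1/.XX/.O./OXO
[.XX/.OO/.XO] X move#2: (0,0):-1/XXX/.OO/.XO*, (1,0):-1/.XX/XOO/.XO, (2,0):-1/.XX/.OO/XXO
[XXX/.OO/.XO] O move#3: (1,0):+1/XXX/OOO/.XO*, (2,0):+1/XXX/.OO/OXO
[XXX/OOO/.XO] end (terminal -1, X#4); searched .XX/.O./.XO to 7

O's best at [.XX/.O./.XO]: (1,2)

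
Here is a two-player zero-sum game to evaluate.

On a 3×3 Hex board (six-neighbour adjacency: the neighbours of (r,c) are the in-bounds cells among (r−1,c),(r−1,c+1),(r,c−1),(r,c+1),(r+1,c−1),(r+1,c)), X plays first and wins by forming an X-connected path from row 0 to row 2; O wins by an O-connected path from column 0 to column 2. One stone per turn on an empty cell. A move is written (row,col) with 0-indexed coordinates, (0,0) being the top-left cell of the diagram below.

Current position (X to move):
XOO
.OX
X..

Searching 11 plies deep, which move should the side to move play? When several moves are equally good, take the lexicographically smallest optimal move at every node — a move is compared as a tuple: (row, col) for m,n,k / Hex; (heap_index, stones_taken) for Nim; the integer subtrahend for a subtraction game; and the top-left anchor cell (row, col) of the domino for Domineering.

X's best at [XOO/.OX/X..]: (1,0)

p1 X@[XOO/.OX/X..]: (1,0)[XOO/XOX/X..]+1* (2,1)[XOO/.OX/XX.]-1 (2,2)[XOO/.OX/X.X]-1
p2 O@[XOO/XOX/X..] terminal -1; root [XOO/.OX/X..] d11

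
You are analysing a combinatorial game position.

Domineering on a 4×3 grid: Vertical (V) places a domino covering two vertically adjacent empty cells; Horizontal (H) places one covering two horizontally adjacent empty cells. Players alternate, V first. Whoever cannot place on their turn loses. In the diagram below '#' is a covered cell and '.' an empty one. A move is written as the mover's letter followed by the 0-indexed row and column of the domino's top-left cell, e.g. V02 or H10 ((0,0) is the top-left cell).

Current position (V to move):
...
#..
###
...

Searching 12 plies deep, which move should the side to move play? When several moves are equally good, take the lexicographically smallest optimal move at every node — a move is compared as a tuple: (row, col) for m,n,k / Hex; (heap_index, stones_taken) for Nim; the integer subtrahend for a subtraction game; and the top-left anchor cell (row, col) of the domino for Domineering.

ply 1, V at .../#../###/... | V01=+1→.#./##./###/...*; V02=-1→..#/#.#/###/...
ply 2, H at .#./##./###/... | H30=-1→.#./##./###/##.*; H31=-1→.#./##./###/.##
ply 3, V at .#./##./###/##. | V02=+1→.##/###/###/##.*
ply 4: .##/###/###/##. is terminal -1 (H); from .../#../###/... depth 12

V's best at [.../#../###/...]: V01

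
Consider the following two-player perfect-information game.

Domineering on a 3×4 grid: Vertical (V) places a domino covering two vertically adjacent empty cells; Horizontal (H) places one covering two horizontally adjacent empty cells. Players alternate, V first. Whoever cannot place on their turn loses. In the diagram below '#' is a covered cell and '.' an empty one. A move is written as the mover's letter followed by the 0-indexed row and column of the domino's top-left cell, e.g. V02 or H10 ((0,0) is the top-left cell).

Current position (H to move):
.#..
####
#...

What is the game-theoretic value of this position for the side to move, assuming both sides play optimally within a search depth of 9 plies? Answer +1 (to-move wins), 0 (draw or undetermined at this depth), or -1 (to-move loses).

value(.#../####/#..., H) = +1

p1 H@[.#../####/#...]: H02[.###/####/#...]+1* H21[.#../####/###.]+1 H22[.#../####/#.##]+1
p2 V@[.###/####/#...] terminal -1; root [.#../####/#...] d9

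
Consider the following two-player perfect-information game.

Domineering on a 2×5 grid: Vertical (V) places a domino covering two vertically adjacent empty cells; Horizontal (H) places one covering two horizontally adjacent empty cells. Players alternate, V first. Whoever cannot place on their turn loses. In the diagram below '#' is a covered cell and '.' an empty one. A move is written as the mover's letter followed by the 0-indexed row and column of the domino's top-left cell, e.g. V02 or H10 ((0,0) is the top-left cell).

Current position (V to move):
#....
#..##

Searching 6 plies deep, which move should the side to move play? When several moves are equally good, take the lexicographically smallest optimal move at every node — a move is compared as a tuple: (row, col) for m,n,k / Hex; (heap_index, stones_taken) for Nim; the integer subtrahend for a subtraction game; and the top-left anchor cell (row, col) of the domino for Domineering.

[#..../#..##] V move#1: V01:-1/##.../##.##, V02:+1/#.#../#.###*
[#.#../#.###] H move#2: H03:-1/#.###/#.###*
[#.###/#.###] V move#3: V01:+1/#####/#####*
[#####/#####] end (terminal -1, H#4); searched #..../#..## to 6

V's best at [#..../#..##]: V02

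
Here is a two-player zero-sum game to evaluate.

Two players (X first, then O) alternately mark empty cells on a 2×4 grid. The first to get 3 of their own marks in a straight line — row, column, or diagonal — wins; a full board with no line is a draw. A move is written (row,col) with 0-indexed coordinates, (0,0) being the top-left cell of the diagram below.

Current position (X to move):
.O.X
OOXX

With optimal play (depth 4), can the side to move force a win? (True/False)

X winning at [.O.X/OOXX]: False

[.O.X/OOXX] X move#1: (0,0):+0/XO.X/OOXX*, (0,2):+0/.OXX/OOXX
[XO.X/OOXX] O move#2: (0,2):+0/XOOX/OOXX*
[XOOX/OOXX] end (terminal +0, X#3); searched .O.X/OOXX to 4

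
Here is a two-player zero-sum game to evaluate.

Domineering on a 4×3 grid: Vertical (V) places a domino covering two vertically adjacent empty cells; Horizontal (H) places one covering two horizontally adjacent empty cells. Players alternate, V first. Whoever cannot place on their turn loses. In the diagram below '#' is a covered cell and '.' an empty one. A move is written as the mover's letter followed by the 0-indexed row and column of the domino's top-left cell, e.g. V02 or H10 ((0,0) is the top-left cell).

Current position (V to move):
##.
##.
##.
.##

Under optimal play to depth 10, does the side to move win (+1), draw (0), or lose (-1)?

p1 V@[##./##./##./.##]: V02[###/###/##./.##]+1* V12[##./###/###/.##]+1
p2 H@[###/###/##./.##] terminal -1; root [##./##./##./.##] d10

value(##./##./##./.##, V) = +1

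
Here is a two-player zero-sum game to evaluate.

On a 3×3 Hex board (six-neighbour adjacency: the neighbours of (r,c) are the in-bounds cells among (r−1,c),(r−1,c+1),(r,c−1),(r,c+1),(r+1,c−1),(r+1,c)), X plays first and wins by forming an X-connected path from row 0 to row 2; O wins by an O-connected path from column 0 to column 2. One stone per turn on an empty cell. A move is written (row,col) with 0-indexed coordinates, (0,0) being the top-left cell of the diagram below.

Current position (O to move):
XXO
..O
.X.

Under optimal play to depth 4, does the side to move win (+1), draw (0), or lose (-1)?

value(XXO/..O/.X., O) = +1

ply 1, O at XXO/..O/.X. | (1,0)=-1→XXO/O.O/.X.; (1,1)=+1→XXO/.OO/.X.*; (2,0)=-1→XXO/..O/OX.; (2,2)=-1→XXO/..O/.XO
ply 2, X at XXO/.OO/.X. | (1,0)=-1→XXO/XOO/.X.*; (2,0)=-1→XXO/.OO/XX.; (2,2)=-1→XXO/.OO/.XX
ply 3, O at XXO/XOO/.X. | (2,0)=+1→XXO/XOO/OX.*; (2,2)=-1→XXO/XOO/.XO
ply 4: XXO/XOO/OX. is terminal -1 (X); from XXO/..O/.X. depth 4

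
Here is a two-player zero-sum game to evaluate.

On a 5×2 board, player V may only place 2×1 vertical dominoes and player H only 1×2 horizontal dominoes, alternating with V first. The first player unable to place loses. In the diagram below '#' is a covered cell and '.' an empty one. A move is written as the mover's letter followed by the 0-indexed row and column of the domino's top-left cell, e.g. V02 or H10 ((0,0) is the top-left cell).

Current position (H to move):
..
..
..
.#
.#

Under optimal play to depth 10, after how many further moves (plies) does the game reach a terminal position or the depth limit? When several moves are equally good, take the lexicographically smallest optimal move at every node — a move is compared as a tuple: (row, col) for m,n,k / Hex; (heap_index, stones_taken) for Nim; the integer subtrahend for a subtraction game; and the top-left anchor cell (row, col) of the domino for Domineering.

[../../../.#/.#] H move#1: H00:-1/##/../../.#/.#, H10:+1/../##/../.#/.#*, H20:-1/../../##/.#/.#
[../##/../.#/.#] V move#2: V20:-1/../##/#./##/.#*, V30:-1/../##/../##/##
[../##/#./##/.#] H move#3: H00:+1/##/##/#./##/.#*
[##/##/#./##/.#] end (terminal -1, V#4); searched ../../../.#/.# to 10

PV length from [../../../.#/.#]: 3 plies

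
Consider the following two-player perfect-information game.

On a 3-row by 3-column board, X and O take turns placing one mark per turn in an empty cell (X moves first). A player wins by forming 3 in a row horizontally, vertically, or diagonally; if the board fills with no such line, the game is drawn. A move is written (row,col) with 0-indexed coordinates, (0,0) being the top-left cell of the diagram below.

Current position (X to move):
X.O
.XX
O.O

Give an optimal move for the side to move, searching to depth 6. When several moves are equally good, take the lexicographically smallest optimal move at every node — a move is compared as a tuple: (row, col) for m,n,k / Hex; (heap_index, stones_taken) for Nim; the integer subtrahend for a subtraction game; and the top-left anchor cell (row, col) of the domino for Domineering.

ply 1, X at X.O/.XX/O.O | (0,1)=-1→XXO/.XX/O.O; (1,0)=+1→X.O/XXX/O.O*; (2,1)=+1→X.O/.XX/OXO
ply 2: X.O/XXX/O.O is terminal -1 (O); from X.O/.XX/O.O depth 6

X's best at [X.O/.XX/O.O]: (1,0)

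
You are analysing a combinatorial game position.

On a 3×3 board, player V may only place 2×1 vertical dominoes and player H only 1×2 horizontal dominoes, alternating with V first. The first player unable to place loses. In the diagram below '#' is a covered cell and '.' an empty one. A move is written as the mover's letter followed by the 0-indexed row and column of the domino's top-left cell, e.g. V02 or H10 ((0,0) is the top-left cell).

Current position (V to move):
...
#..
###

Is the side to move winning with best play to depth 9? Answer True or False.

V winning at [.../#../###]: True

[.../#../###] V move#1: V01:+1/.#./##./###*, V02:-1/..#/#.#/###
[.#./##./###] end (terminal -1, H#2); searched .../#../### to 9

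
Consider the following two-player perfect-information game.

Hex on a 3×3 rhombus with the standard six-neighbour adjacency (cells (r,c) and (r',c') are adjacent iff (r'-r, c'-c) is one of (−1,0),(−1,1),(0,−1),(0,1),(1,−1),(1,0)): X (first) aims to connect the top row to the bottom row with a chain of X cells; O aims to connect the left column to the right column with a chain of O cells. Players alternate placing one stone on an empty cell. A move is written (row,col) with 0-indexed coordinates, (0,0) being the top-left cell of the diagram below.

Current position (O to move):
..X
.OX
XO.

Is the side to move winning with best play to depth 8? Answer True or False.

O winning at [..X/.OX/XO.]: False

[..X/.OX/XO.] O move#1: (0,0):-1/O.X/.OX/XO.*, (0,1):-1/.OX/.OX/XO., (1,0):-1/..X/OOX/XO., (2,2):-1/..X/.OX/XOO
[O.X/.OX/XO.] X move#2: (0,1):+1/OXX/.OX/XO.*, (1,0):+1/O.X/XOX/XO., (2,2):+1/O.X/.OX/XOX
[OXX/.OX/XO.] O move#3: (1,0):-1/OXX/OOX/XO.*, (2,2):-1/OXX/.OX/XOO
[OXX/OOX/XO.] X move#4: (2,2):+1/OXX/OOX/XOX*
[OXX/OOX/XOX] end (terminal -1, O#5); searched ..X/.OX/XO. to 8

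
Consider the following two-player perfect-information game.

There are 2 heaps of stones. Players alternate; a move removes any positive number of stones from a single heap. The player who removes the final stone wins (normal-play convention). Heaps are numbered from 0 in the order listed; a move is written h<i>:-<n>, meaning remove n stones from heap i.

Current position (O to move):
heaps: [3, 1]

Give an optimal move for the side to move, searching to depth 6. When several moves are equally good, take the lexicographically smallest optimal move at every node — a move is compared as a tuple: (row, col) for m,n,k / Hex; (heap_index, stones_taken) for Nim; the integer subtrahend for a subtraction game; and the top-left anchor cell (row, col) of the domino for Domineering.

ply 1, O at (3,1) | h0:-1=-1→(2,1); h0:-2=+1→(1,1)*; h0:-3=-1→(0,1); h1:-1=-1→(3,0)
ply 2, X at (1,1) | h0:-1=-1→(0,1)*; h1:-1=-1→(1,0)
ply 3, O at (0,1) | h1:-1=+1→(0,0)*
ply 4: (0,0) is terminal -1 (X); from (3,1) depth 6

O's best at [(3,1)]: h0:-2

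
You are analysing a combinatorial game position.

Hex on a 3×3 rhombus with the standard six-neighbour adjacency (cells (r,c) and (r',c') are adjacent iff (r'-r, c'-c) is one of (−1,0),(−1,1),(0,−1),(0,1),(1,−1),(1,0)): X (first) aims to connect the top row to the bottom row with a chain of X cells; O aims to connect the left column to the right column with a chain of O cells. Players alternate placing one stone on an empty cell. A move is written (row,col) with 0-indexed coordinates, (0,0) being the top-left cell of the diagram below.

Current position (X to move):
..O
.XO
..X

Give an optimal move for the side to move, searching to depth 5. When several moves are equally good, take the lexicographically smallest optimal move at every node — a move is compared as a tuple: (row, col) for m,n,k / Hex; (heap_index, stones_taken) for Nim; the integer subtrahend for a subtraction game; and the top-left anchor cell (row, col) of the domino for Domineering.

X's best at [..O/.XO/..X]: (0,0)

[..O/.XO/..X] X move#1: (0,0):+1/X.O/.XO/..X*, (0,1):+1/.XO/.XO/..X, (1,0):+1/..O/XXO/..X, (2,0):-1/..O/.XO/X.X, (2,1):-1/..O/.XO/.XX
[X.O/.XO/..X] O move#2: (0,1):-1/XOO/.XO/..X*, (1,0):-1/X.O/OXO/..X, (2,0):-1/X.O/.XO/O.X, (2,1):-1/X.O/.XO/.OX
[XOO/.XO/..X] X move#3: (1,0):+1/XOO/XXO/..X*, (2,0):-1/XOO/.XO/X.X, (2,1):-1/XOO/.XO/.XX
[XOO/XXO/..X] O move#4: (2,0):-1/XOO/XXO/O.X*, (2,1):-1/XOO/XXO/.OX
[XOO/XXO/O.X] X move#5: (2,1):+1/XOO/XXO/OXX*
[XOO/XXO/OXX] end (terminal -1, O#6); searched ..O/.XO/..X to 5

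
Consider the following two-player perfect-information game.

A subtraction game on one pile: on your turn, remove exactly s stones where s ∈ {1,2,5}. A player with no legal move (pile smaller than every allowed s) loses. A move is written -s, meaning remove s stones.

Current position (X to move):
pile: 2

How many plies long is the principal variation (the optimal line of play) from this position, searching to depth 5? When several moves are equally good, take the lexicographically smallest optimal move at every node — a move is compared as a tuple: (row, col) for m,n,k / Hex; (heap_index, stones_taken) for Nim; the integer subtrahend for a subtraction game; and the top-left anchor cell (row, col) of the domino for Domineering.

p1 X@[2]: -1[1]-1 -2[0]+1*
p2 O@[0] terminal -1; root [2] d5

PV length from [2]: 1 ply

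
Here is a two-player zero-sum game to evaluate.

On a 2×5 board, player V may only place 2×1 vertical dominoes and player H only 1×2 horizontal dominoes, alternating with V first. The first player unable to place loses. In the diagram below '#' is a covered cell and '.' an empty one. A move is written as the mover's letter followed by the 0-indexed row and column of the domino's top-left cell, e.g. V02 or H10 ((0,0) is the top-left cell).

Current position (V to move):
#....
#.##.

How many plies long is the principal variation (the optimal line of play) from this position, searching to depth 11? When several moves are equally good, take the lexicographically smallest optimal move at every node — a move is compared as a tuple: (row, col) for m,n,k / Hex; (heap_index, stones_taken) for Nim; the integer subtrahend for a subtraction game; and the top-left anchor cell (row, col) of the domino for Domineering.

p1 V@[#..../#.##.]: V01[##.../####.]-1* V04[#...#/#.###]-1
p2 H@[##.../####.]: H02[####./####.]-1 H03[##.##/####.]+1*
p3 V@[##.##/####.] terminal -1; root [#..../#.##.] d11

PV length from [#..../#.##.]: 2 plies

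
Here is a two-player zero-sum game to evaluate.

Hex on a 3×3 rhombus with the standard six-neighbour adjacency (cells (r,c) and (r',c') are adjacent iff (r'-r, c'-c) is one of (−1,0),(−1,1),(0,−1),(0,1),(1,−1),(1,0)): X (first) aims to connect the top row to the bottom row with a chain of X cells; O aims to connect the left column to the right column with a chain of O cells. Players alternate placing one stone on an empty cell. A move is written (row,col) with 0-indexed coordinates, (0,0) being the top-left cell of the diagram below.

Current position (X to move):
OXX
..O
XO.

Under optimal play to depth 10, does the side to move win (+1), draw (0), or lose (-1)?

value(OXX/..O/XO., X) = +1

p1 X@[OXX/..O/XO.]: (1,0)[OXX/X.O/XO.]+1* (1,1)[OXX/.XO/XO.]+1 (2,2)[OXX/..O/XOX]+1
p2 O@[OXX/X.O/XO.] terminal -1; root [OXX/..O/XO.] d10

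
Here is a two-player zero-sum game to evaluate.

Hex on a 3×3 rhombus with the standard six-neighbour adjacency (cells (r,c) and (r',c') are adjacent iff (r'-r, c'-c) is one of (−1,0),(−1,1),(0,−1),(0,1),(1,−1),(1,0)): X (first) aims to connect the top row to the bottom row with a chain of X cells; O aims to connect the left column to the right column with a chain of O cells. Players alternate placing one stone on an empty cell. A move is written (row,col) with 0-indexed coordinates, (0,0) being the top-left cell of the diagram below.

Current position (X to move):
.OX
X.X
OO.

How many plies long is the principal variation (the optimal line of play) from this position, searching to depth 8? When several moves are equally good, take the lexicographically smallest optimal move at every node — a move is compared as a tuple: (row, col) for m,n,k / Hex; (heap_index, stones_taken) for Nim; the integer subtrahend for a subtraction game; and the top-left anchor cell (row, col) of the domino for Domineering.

p1 X@[.OX/X.X/OO.]: (0,0)[XOX/X.X/OO.]-1 (1,1)[.OX/XXX/OO.]-1 (2,2)[.OX/X.X/OOX]+1*
p2 O@[.OX/X.X/OOX] terminal -1; root [.OX/X.X/OO.] d8

PV length from [.OX/X.X/OO.]: 1 ply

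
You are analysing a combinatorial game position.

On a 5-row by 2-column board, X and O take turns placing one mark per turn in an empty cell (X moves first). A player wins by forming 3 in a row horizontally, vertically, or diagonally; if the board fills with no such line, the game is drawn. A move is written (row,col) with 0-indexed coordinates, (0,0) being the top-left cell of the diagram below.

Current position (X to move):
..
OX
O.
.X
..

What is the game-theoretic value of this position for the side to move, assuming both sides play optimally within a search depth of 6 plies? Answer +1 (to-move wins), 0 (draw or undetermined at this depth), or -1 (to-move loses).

ply 1, X at ../OX/O./.X/.. | (0,0)=-1→X./OX/O./.X/..; (0,1)=-1→.X/OX/O./.X/..; (2,1)=+1→../OX/OX/.X/..*; (3,0)=-1→../OX/O./XX/..; (4,0)=-1→../OX/O./.X/X.; (4,1)=-1→../OX/O./.X/.X
ply 2: ../OX/OX/.X/.. is terminal -1 (O); from ../OX/O./.X/.. depth 6

value(../OX/O./.X/.., X) = +1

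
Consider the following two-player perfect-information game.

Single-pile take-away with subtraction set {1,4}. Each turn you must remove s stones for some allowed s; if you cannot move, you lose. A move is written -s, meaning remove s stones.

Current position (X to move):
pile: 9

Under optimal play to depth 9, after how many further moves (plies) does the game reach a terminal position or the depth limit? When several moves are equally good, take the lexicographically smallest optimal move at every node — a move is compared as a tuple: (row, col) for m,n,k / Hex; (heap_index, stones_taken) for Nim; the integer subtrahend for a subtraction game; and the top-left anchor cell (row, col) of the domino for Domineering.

p1 X@[9]: -1[8]-1 -4[5]+1*
p2 O@[5]: -1[4]-1* -4[1]-1
p3 X@[4]: -1[3]-1 -4[0]+1*
p4 O@[0] terminal -1; root [9] d9

PV length from [9]: 3 plies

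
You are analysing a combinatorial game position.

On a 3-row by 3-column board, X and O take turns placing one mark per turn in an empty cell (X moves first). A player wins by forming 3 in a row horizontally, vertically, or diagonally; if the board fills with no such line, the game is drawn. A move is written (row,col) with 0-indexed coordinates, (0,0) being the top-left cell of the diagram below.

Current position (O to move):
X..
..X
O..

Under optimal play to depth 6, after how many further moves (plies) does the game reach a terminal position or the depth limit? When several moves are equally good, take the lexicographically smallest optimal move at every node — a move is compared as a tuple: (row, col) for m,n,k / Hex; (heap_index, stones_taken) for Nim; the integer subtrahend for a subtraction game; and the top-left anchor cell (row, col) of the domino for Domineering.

PV length from [X../..X/O..]: 6 plies

[X../..X/O..] O move#1: (0,1):-1/XO./..X/O.., (0,2):-1/X.O/..X/O.., (1,0):-1/X../O.X/O.., (1,1):-1/X../.OX/O.., (2,1):-1/X../..X/OO., (2,2):+0/X../..X/O.O*
[X../..X/O.O] X move#2: (0,1):-1/XX./..X/O.O, (0,2):-1/X.X/..X/O.O, (1,0):-1/X../X.X/O.O, (1,1):-1/X../.XX/O.O, (2,1):+0/X../..X/OXO*
[X../..X/OXO] O move#3: (0,1):+0/XO./..X/OXO*, (0,2):-1/X.O/..X/OXO, (1,0):-1/X../O.X/OXO, (1,1):+0/X../.OX/OXO
[XO./..X/OXO] X move#4: (0,2):+0/XOX/..X/OXO*, (1,0):+0/XO./X.X/OXO, (1,1):+0/XO./.XX/OXO
[XOX/..X/OXO] O move#5: (1,0):+0/XOX/O.X/OXO*, (1,1):+0/XOX/.OX/OXO
[XOX/O.X/OXO] X move#6: (1,1):+0/XOX/OXX/OXO*
[XOX/OXX/OXO] end (terminal +0, O#7); searched X../..X/O.. to 6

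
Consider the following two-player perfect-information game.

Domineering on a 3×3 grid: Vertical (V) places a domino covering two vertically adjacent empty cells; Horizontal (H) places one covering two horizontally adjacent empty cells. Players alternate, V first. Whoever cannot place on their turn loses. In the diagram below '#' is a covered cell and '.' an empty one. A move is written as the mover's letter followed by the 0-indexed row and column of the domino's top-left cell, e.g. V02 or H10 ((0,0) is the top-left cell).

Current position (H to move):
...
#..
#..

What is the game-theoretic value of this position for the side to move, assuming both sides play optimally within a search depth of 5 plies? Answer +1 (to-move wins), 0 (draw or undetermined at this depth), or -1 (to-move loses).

value(.../#../#.., H) = +1

p1 H@[.../#../#..]: H00[##./#../#..]-1 H01[.##/#../#..]-1 H11[.../###/#..]+1* H21[.../#../###]-1
p2 V@[.../###/#..] terminal -1; root [.../#../#..] d5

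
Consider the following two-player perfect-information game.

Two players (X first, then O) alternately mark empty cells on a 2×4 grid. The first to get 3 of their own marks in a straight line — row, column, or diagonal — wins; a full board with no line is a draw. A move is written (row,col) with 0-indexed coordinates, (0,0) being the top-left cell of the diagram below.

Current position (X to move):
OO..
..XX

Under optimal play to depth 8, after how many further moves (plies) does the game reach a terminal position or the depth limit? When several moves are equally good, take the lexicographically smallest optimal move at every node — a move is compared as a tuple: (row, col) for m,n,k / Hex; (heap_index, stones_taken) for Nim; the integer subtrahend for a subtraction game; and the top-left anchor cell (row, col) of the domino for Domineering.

[OO../..XX] X move#1: (0,2):+0/OOX./..XX, (0,3):-1/OO.X/..XX, (1,0):-1/OO../X.XX, (1,1):+1/OO../.XXX*
[OO../.XXX] end (terminal -1, O#2); searched OO../..XX to 8

PV length from [OO../..XX]: 1 ply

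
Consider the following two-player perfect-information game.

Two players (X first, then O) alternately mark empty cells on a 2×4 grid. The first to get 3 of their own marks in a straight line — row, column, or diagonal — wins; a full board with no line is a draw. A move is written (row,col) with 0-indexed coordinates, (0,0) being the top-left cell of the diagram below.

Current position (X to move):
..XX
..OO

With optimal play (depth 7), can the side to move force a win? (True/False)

X winning at [..XX/..OO]: True

[..XX/..OO] X move#1: (0,0):-1/X.XX/..OO, (0,1):+1/.XXX/..OO*, (1,0):-1/..XX/X.OO, (1,1):+0/..XX/.XOO
[.XXX/..OO] end (terminal -1, O#2); searched ..XX/..OO to 7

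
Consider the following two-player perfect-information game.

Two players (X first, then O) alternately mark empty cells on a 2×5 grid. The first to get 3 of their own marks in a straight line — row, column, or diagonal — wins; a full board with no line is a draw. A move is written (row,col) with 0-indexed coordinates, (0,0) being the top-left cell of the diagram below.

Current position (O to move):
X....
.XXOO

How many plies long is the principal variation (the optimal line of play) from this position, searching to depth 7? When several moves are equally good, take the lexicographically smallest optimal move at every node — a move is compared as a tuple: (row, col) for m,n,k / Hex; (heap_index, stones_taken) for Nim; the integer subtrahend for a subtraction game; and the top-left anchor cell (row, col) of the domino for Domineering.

PV length from [X..../.XXOO]: 5 plies

ply 1, O at X..../.XXOO | (0,1)=-1→XO.../.XXOO; (0,2)=-1→X.O../.XXOO; (0,3)=-1→X..O./.XXOO; (0,4)=-1→X...O/.XXOO; (1,0)=+0→X..../OXXOO*
ply 2, X at X..../OXXOO | (0,1)=+0→XX.../OXXOO*; (0,2)=+0→X.X../OXXOO; (0,3)=+0→X..X./OXXOO; (0,4)=+0→X...X/OXXOO
ply 3, O at XX.../OXXOO | (0,2)=+0→XXO../OXXOO*; (0,3)=-1→XX.O./OXXOO; (0,4)=-1→XX..O/OXXOO
ply 4, X at XXO../OXXOO | (0,3)=+0→XXOX./OXXOO*; (0,4)=+0→XXO.X/OXXOO
ply 5, O at XXOX./OXXOO | (0,4)=+0→XXOXO/OXXOO*
ply 6: XXOXO/OXXOO is terminal +0 (X); from X..../.XXOO depth 7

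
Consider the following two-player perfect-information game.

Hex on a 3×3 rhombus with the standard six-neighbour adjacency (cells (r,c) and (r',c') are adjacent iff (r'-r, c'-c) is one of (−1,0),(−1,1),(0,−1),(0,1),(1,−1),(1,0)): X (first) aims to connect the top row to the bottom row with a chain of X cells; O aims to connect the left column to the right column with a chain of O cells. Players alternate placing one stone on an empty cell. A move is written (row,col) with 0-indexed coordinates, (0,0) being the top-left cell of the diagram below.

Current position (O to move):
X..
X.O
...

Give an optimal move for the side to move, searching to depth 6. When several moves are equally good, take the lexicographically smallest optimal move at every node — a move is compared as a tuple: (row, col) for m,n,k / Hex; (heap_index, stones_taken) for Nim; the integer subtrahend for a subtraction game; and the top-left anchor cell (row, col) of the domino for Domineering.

O's best at [X../X.O/...]: (2,0)

[X../X.O/...] O move#1: (0,1):-1/XO./X.O/..., (0,2):-1/X.O/X.O/..., (1,1):-1/X../XOO/..., (2,0):+1/X../X.O/O..*, (2,1):-1/X../X.O/.O., (2,2):-1/X../X.O/..O
[X../X.O/O..] X move#2: (0,1):-1/XX./X.O/O..*, (0,2):-1/X.X/X.O/O.., (1,1):-1/X../XXO/O.., (2,1):-1/X../X.O/OX., (2,2):-1/X../X.O/O.X
[XX./X.O/O..] O move#3: (0,2):+1/XXO/X.O/O..*, (1,1):+1/XX./XOO/O.., (2,1):+1/XX./X.O/OO., (2,2):+1/XX./X.O/O.O
[XXO/X.O/O..] X move#4: (1,1):-1/XXO/XXO/O..*, (2,1):-1/XXO/X.O/OX., (2,2):-1/XXO/X.O/O.X
[XXO/XXO/O..] O move#5: (2,1):+1/XXO/XXO/OO.*, (2,2):-1/XXO/XXO/O.O
[XXO/XXO/OO.] end (terminal -1, X#6); searched X../X.O/... to 6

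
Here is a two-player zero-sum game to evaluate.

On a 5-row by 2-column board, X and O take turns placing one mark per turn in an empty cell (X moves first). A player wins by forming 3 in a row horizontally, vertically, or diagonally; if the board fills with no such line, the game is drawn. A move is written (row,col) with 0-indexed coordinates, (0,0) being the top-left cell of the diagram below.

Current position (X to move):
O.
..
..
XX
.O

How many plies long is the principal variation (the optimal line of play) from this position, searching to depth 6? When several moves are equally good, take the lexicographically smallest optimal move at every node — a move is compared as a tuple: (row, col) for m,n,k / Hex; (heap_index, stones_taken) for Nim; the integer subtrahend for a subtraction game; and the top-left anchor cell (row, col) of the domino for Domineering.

PV length from [O./../../XX/.O]: 5 plies

ply 1, X at O./../../XX/.O | (0,1)=+0→OX/../../XX/.O; (1,0)=+0→O./X./../XX/.O; (1,1)=+1→O./.X/../XX/.O*; (2,0)=+1→O./../X./XX/.O; (2,1)=+1→O./../.X/XX/.O; (4,0)=+0→O./../../XX/XO
ply 2, O at O./.X/../XX/.O | (0,1)=-1→OO/.X/../XX/.O*; (1,0)=-1→O./OX/../XX/.O; (2,0)=-1→O./.X/O./XX/.O; (2,1)=-1→O./.X/.O/XX/.O; (4,0)=-1→O./.X/../XX/OO
ply 3, X at OO/.X/../XX/.O | (1,0)=+1→OO/XX/../XX/.O*; (2,0)=+1→OO/.X/X./XX/.O; (2,1)=+1→OO/.X/.X/XX/.O; (4,0)=+1→OO/.X/../XX/XO
ply 4, O at OO/XX/../XX/.O | (2,0)=-1→OO/XX/O./XX/.O*; (2,1)=-1→OO/XX/.O/XX/.O; (4,0)=-1→OO/XX/../XX/OO
ply 5, X at OO/XX/O./XX/.O | (2,1)=+1→OO/XX/OX/XX/.O*; (4,0)=+0→OO/XX/O./XX/XO
ply 6: OO/XX/OX/XX/.O is terminal -1 (O); from O./../../XX/.O depth 6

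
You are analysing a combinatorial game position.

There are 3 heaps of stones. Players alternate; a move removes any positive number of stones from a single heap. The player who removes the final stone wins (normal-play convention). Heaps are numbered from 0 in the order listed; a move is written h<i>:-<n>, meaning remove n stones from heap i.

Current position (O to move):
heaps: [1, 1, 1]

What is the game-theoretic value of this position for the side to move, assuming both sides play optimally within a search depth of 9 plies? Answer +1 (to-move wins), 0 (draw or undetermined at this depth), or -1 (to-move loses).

value((1,1,1), O) = +1

[(1,1,1)] O move#1: h0:-1:+1/(0,1,1)*, h1:-1:+1/(1,0,1), h2:-1:+1/(1,1,0)
[(0,1,1)] X move#2: h1:-1:-1/(0,0,1)*, h2:-1:-1/(0,1,0)
[(0,0,1)] O move#3: h2:-1:+1/(0,0,0)*
[(0,0,0)] end (terminal -1, X#4); searched (1,1,1) to 9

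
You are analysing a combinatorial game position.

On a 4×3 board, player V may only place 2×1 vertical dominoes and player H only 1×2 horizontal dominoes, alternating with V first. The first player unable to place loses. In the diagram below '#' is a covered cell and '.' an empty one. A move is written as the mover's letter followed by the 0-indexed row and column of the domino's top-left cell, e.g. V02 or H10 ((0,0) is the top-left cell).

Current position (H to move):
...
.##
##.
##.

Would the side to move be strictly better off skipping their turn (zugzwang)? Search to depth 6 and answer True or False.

ply 1, H at .../.##/##./##. | H00=-1→##./.##/##./##.*; H01=-1→.##/.##/##./##.
ply 2, V at ##./.##/##./##. | V22=+1→##./.##/###/###*
ply 3: ##./.##/###/### is terminal -1 (H); from .../.##/##./##. depth 6
if H skipped the turn, V would face:
~ ply 1, V at .../.##/##./##. | V00=+1→#../###/##./##.*; V22=-1→.../.##/###/###
~ ply 2, H at #../###/##./##. | H01=-1→###/###/##./##.*
~ ply 3, V at ###/###/##./##. | V22=+1→###/###/###/###*
~ ply 4: ###/###/###/### is terminal -1 (H); from .../.##/##./##. depth 6
compare (H): move=-1 vs pass=-1

zugzwang(.../.##/##./##., H) = False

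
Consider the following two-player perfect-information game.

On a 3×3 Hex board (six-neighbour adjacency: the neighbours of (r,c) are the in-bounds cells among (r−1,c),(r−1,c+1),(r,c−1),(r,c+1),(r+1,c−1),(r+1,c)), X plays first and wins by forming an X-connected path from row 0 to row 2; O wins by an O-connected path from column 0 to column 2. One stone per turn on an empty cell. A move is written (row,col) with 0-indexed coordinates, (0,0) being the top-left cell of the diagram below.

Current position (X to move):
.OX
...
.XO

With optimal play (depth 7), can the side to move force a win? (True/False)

X winning at [.OX/.../.XO]: True

p1 X@[.OX/.../.XO]: (0,0)[XOX/.../.XO]+1* (1,0)[.OX/X../.XO]+1 (1,1)[.OX/.X./.XO]+1 (1,2)[.OX/..X/.XO]+1 (2,0)[.OX/.../XXO]+1
p2 O@[XOX/.../.XO]: (1,0)[XOX/O../.XO]-1* (1,1)[XOX/.O./.XO]-1 (1,2)[XOX/..O/.XO]-1 (2,0)[XOX/.../OXO]-1
p3 X@[XOX/O../.XO]: (1,1)[XOX/OX./.XO]+1* (1,2)[XOX/O.X/.XO]+1 (2,0)[XOX/O../XXO]+1
p4 O@[XOX/OX./.XO] terminal -1; root [.OX/.../.XO] d7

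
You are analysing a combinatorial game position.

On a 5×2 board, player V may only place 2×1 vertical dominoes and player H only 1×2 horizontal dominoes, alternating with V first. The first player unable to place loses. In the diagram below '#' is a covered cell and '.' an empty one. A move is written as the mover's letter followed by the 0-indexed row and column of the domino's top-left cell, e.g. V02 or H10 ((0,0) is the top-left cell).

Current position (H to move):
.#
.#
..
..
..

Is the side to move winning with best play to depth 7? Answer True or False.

H winning at [.#/.#/../../..]: True

p1 H@[.#/.#/../../..]: H20[.#/.#/##/../..]-1 H30[.#/.#/../##/..]+1* H40[.#/.#/../../##]-1
p2 V@[.#/.#/../##/..]: V00[##/##/../##/..]-1* V10[.#/##/#./##/..]-1
p3 H@[##/##/../##/..]: H20[##/##/##/##/..]+1* H40[##/##/../##/##]+1
p4 V@[##/##/##/##/..] terminal -1; root [.#/.#/../../..] d7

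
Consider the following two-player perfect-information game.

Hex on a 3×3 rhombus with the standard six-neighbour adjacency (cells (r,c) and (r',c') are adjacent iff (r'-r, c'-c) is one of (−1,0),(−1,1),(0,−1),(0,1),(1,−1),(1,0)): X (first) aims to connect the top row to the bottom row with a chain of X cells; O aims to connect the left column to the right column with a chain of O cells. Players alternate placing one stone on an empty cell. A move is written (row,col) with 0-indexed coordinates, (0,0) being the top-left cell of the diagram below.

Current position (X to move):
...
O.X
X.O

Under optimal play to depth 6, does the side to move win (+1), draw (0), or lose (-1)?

p1 X@[.../O.X/X.O]: (0,0)[X../O.X/X.O]-1 (0,1)[.X./O.X/X.O]-1 (0,2)[..X/O.X/X.O]+1* (1,1)[.../OXX/X.O]+1 (2,1)[.../O.X/XXO]-1
p2 O@[..X/O.X/X.O]: (0,0)[O.X/O.X/X.O]-1* (0,1)[.OX/O.X/X.O]-1 (1,1)[..X/OOX/X.O]-1 (2,1)[..X/O.X/XOO]-1
p3 X@[O.X/O.X/X.O]: (0,1)[OXX/O.X/X.O]+1* (1,1)[O.X/OXX/X.O]+1 (2,1)[O.X/O.X/XXO]+1
p4 O@[OXX/O.X/X.O]: (1,1)[OXX/OOX/X.O]-1* (2,1)[OXX/O.X/XOO]-1
p5 X@[OXX/OOX/X.O]: (2,1)[OXX/OOX/XXO]+1*
p6 O@[OXX/OOX/XXO] terminal -1; root [.../O.X/X.O] d6

value(.../O.X/X.O, X) = +1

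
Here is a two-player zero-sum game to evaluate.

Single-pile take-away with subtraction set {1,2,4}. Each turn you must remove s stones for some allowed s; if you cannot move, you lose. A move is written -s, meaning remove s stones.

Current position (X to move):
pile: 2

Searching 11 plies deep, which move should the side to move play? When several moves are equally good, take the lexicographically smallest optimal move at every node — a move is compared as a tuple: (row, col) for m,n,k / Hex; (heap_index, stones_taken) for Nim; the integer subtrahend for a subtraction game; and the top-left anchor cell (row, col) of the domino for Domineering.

[2] X move#1: -1:-1/1, -2:+1/0*
[0] end (terminal -1, O#2); searched 2 to 11

X's best at [2]: -2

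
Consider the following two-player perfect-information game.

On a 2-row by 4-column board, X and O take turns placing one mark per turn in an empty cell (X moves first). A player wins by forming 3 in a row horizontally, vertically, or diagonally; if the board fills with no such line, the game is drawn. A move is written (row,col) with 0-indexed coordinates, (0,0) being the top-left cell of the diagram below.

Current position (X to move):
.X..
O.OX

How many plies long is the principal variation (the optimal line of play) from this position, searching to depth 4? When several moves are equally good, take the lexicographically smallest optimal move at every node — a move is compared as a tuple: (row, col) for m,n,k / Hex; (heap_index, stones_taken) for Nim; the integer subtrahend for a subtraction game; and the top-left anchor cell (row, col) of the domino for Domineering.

[.X../O.OX] X move#1: (0,0):-1/XX../O.OX, (0,2):-1/.XX./O.OX, (0,3):-1/.X.X/O.OX, (1,1):+0/.X../OXOX*
[.X../OXOX] O move#2: (0,0):+0/OX../OXOX*, (0,2):+0/.XO./OXOX, (0,3):+0/.X.O/OXOX
[OX../OXOX] X move#3: (0,2):+0/OXX./OXOX*, (0,3):+0/OX.X/OXOX
[OXX./OXOX] O move#4: (0,3):+0/OXXO/OXOX*
[OXXO/OXOX] end (terminal +0, X#5); searched .X../O.OX to 4

PV length from [.X../O.OX]: 4 plies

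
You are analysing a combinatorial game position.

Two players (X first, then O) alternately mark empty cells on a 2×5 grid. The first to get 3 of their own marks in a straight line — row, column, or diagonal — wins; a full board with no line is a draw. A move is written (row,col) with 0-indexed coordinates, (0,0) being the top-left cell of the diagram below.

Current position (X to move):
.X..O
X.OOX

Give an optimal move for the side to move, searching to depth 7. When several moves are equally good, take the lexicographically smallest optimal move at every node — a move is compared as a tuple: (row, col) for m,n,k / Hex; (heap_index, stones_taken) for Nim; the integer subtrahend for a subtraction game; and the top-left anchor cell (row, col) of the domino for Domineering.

X's best at [.X..O/X.OOX]: (1,1)

[.X..O/X.OOX] X move#1: (0,0):-1/XX..O/X.OOX, (0,2):-1/.XX.O/X.OOX, (0,3):-1/.X.XO/X.OOX, (1,1):+0/.X..O/XXOOX*
[.X..O/XXOOX] O move#2: (0,0):+0/OX..O/XXOOX*, (0,2):+0/.XO.O/XXOOX, (0,3):+0/.X.OO/XXOOX
[OX..O/XXOOX] X move#3: (0,2):+0/OXX.O/XXOOX*, (0,3):+0/OX.XO/XXOOX
[OXX.O/XXOOX] O move#4: (0,3):+0/OXXOO/XXOOX*
[OXXOO/XXOOX] end (terminal +0, X#5); searched .X..O/X.OOX to 7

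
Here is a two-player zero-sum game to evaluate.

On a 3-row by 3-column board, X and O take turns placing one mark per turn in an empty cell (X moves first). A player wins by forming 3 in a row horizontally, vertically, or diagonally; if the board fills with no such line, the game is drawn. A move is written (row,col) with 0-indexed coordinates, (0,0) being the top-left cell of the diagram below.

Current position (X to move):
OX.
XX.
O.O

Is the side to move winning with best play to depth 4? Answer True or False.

[OX./XX./O.O] X move#1: (0,2):-1/OXX/XX./O.O, (1,2):+1/OX./XXX/O.O*, (2,1):+1/OX./XX./OXO
[OX./XXX/O.O] end (terminal -1, O#2); searched OX./XX./O.O to 4

X winning at [OX./XX./O.O]: True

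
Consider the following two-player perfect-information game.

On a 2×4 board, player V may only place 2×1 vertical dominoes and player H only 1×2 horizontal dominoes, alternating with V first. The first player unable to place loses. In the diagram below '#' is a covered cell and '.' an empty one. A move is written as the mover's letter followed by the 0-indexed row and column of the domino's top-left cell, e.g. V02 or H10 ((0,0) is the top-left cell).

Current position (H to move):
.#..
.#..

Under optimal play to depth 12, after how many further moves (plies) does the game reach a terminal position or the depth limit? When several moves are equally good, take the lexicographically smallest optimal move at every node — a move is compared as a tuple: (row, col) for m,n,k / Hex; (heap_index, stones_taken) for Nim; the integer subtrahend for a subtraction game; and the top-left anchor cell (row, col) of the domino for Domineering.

p1 H@[.#../.#..]: H02[.###/.#..]+1* H12[.#../.###]+1
p2 V@[.###/.#..]: V00[####/##..]-1*
p3 H@[####/##..]: H12[####/####]+1*
p4 V@[####/####] terminal -1; root [.#../.#..] d12

PV length from [.#../.#..]: 3 plies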